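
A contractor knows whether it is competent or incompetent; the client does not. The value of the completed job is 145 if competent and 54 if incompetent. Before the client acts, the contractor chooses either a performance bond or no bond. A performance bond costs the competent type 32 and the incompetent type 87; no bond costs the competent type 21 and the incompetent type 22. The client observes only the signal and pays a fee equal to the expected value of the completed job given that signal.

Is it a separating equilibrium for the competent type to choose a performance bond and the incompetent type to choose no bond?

If types separate, bond earns payment 145 and no bond earns 54.
Competent: bond gives 145 − 32 = 113; no bond gives 54 − 21 = 33. No deviation. ✓
Incompetent: no bond gives 54 − 22 = 32; bond gives 145 − 87 = 58. Would deviate. ✗

No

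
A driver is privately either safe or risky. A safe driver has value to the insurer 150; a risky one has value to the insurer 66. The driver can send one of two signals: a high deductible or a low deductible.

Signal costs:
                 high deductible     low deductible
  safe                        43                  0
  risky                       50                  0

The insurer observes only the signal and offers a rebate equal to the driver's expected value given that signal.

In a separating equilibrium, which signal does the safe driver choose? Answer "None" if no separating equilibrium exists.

None

Try safe → high deductible, risky → low deductible:
  If types separate, high deductible earns payment 150 and low deductible earns 66.
  Safe: high deductible gives 150 − 43 = 107; low deductible gives 66 − 0 = 66. No deviation. ✓
  Risky: low deductible gives 66 − 0 = 66; high deductible gives 150 − 50 = 100. Would deviate. ✗
Try safe → low deductible, risky → high deductible:
  If types separate, low deductible earns payment 150 and high deductible earns 66.
  Safe: low deductible gives 150 − 0 = 150; high deductible gives 66 − 43 = 23. No deviation. ✓
  Risky: high deductible gives 66 − 50 = 16; low deductible gives 150 − 0 = 150. Would deviate. ✗
Neither assignment is incentive-compatible.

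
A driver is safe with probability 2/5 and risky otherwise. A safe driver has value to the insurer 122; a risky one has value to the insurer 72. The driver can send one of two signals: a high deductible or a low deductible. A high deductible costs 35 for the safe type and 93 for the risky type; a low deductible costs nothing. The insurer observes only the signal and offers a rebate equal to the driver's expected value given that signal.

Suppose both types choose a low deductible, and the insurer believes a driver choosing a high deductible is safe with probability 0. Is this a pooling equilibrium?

Yes

On the equilibrium path (low deductible) the insurer holds the prior 2/5 and pays 2/5·122 + 3/5·72 = 92. Off-path (high deductible) belief 0 gives 0·122 + 1·72 = 72.
Safe: low deductible gives 92 − 0 = 92; high deductible gives 72 − 35 = 37. Stays. ✓
Risky: low deductible gives 92 − 0 = 92; high deductible gives 72 − 93 = -21. Stays. ✓
Beliefs are Bayes-consistent on-path and both types best-respond.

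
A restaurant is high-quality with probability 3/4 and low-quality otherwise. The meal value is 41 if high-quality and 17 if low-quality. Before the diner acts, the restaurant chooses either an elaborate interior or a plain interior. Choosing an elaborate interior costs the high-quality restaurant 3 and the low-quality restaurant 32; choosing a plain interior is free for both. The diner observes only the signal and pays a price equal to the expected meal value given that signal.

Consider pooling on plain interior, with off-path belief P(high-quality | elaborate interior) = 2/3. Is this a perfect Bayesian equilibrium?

Yes

At the pooled signal (plain interior) the diner holds the prior 3/4 and pays 3/4·41 + 1/4·17 = 35. Off-path (elaborate interior) belief 2/3 gives 2/3·41 + 1/3·17 = 33.
High-quality: plain interior gives 35 − 0 = 35; elaborate interior gives 33 − 3 = 30. Stays. ✓
Low-quality: plain interior gives 35 − 0 = 35; elaborate interior gives 33 − 32 = 1. Stays. ✓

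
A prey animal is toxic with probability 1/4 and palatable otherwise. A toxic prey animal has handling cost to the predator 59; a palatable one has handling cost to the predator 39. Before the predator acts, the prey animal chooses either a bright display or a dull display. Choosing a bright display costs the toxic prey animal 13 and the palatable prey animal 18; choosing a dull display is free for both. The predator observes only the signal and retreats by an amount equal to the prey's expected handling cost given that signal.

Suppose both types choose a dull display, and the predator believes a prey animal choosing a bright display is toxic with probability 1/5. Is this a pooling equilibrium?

Yes

On the equilibrium path (dull display) the predator holds the prior 1/4 and pays 1/4·59 + 3/4·39 = 44. Off-path (bright display) belief 1/5 gives 1/5·59 + 4/5·39 = 43.
Toxic: dull display gives 44 − 0 = 44; bright display gives 43 − 13 = 30. Stays. ✓
Palatable: dull display gives 44 − 0 = 44; bright display gives 43 − 18 = 25. Stays. ✓
Beliefs are Bayes-consistent on-path and both types best-respond.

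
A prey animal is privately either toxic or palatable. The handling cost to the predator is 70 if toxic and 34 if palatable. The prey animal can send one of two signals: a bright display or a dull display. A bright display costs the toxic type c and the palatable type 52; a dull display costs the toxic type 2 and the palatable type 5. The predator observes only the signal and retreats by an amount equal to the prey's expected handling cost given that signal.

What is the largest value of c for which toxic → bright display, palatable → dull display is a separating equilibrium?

38

Under separation: bright display → toxic (pays 70); dull display → palatable (pays 34).
Palatable: 34 − 5 = 29 ≥ 70 − 52 = 18. Holds regardless of c. ✓
Toxic: 70 − c ≥ 34 − 2, so c ≤ 70 − 32 = 38.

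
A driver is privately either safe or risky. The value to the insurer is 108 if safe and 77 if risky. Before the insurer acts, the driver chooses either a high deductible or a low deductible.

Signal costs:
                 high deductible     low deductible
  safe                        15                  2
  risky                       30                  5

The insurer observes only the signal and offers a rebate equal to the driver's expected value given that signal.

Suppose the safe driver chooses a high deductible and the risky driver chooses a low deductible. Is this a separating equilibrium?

If types separate, high deductible earns payment 108 and low deductible earns 77.
Safe: high deductible gives 108 − 15 = 93; low deductible gives 77 − 2 = 75. No deviation. ✓
Risky: low deductible gives 77 − 5 = 72; high deductible gives 108 − 30 = 78. Would deviate. ✗

No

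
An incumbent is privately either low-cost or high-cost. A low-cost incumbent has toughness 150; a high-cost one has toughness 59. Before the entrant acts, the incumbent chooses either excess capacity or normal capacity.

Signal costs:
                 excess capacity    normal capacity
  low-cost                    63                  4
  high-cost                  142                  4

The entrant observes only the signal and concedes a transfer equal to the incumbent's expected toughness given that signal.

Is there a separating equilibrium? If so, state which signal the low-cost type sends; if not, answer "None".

Try low-cost → excess capacity, high-cost → normal capacity:
  Under separation the entrant infers type exactly: excess capacity → low-cost (pays 150), normal capacity → high-cost (pays 59).
  Low-cost: excess capacity gives 150 − 63 = 87; normal capacity gives 59 − 4 = 55. No deviation. ✓
  High-cost: normal capacity gives 59 − 4 = 55; excess capacity gives 150 − 142 = 8. No deviation. ✓
Both hold — the low-cost type sends excess capacity.

excess capacity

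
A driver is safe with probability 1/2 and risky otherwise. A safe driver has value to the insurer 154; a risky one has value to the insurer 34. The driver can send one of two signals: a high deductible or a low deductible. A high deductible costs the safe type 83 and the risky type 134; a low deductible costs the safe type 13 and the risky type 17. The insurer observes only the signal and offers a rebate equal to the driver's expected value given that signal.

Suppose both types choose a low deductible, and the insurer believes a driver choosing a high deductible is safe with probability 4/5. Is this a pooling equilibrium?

At the pooled signal (low deductible) the insurer holds the prior 1/2 and pays 1/2·154 + 1/2·34 = 94. Off-path (high deductible) belief 4/5 gives 4/5·154 + 1/5·34 = 130.
Safe: low deductible gives 94 − 13 = 81; high deductible gives 130 − 83 = 47. Stays. ✓
Risky: low deductible gives 94 − 17 = 77; high deductible gives 130 − 134 = -4. Stays. ✓

Yes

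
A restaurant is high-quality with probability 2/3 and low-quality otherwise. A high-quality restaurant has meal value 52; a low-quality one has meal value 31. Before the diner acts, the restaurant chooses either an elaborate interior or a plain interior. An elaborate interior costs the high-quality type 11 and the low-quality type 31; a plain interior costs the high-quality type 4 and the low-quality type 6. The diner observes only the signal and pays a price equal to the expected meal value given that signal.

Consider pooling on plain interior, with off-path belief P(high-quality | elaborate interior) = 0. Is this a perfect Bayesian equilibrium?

Yes

At the pooled signal (plain interior) the diner holds the prior 2/3 and pays 2/3·52 + 1/3·31 = 45. Off-path (elaborate interior) belief 0 gives 0·52 + 1·31 = 31.
High-quality: plain interior gives 45 − 4 = 41; elaborate interior gives 31 − 11 = 20. Stays. ✓
Low-quality: plain interior gives 45 − 6 = 39; elaborate interior gives 31 − 31 = 0. Stays. ✓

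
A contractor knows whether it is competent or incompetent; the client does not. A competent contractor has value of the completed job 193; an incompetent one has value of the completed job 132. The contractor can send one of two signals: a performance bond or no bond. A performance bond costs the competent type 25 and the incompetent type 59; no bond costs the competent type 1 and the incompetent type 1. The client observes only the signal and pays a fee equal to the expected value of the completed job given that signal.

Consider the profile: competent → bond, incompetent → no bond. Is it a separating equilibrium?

If types separate, bond earns payment 193 and no bond earns 132.
Competent: bond gives 193 − 25 = 168; no bond gives 132 − 1 = 131. No deviation. ✓
Incompetent: no bond gives 132 − 1 = 131; bond gives 193 − 59 = 134. Would deviate. ✗

No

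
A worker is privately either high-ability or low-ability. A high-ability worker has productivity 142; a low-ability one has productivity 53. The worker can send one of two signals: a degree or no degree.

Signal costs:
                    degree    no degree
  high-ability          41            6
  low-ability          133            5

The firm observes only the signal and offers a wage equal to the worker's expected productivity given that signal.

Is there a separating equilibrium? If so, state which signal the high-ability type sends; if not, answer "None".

degree

Try high-ability → degree, low-ability → no degree:
  If types separate, degree earns payment 142 and no degree earns 53.
  High-ability: degree gives 142 − 41 = 101; no degree gives 53 − 6 = 47. No deviation. ✓
  Low-ability: no degree gives 53 − 5 = 48; degree gives 142 − 133 = 9. No deviation. ✓
Both hold — the high-ability type sends degree.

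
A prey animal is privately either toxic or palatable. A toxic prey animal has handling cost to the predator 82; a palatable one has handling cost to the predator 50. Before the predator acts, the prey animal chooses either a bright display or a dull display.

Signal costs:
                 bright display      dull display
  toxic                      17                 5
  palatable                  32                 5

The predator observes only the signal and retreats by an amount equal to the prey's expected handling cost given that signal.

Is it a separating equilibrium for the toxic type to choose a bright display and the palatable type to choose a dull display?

No

If types separate, bright display earns payment 82 and dull display earns 50.
Toxic: bright display gives 82 − 17 = 65; dull display gives 50 − 5 = 45. No deviation. ✓
Palatable: dull display gives 50 − 5 = 45; bright display gives 82 − 32 = 50. Would deviate. ✗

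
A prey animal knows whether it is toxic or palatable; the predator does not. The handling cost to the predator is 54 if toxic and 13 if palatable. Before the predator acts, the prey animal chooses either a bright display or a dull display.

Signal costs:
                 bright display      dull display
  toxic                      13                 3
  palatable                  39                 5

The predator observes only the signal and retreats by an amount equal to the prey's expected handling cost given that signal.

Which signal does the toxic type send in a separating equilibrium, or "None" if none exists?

Try toxic → bright display, palatable → dull display:
  Under separation the predator infers type exactly: bright display → toxic (pays 54), dull display → palatable (pays 13).
  Toxic: bright display gives 54 − 13 = 41; dull display gives 13 − 3 = 10. No deviation. ✓
  Palatable: dull display gives 13 − 5 = 8; bright display gives 54 − 39 = 15. Would deviate. ✗
Try toxic → dull display, palatable → bright display:
  Under separation the predator infers type exactly: dull display → toxic (pays 54), bright display → palatable (pays 13).
  Toxic: dull display gives 54 − 3 = 51; bright display gives 13 − 13 = 0. No deviation. ✓
  Palatable: bright display gives 13 − 39 = -26; dull display gives 54 − 5 = 49. Would deviate. ✗
Neither assignment is incentive-compatible.

None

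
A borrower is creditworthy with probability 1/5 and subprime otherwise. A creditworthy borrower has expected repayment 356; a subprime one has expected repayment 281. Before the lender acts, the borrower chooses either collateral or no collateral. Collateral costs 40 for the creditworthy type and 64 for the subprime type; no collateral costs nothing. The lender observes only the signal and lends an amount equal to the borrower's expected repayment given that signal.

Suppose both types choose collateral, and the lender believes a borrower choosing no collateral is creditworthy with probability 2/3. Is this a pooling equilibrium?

No

On the equilibrium path (collateral) the lender holds the prior 1/5 and pays 1/5·356 + 4/5·281 = 296. Off-path (no collateral) belief 2/3 gives 2/3·356 + 1/3·281 = 331.
Creditworthy: collateral gives 296 − 40 = 256; no collateral gives 331 − 0 = 331. Deviates. ✗
Subprime: collateral gives 296 − 64 = 232; no collateral gives 331 − 0 = 331. Deviates. ✗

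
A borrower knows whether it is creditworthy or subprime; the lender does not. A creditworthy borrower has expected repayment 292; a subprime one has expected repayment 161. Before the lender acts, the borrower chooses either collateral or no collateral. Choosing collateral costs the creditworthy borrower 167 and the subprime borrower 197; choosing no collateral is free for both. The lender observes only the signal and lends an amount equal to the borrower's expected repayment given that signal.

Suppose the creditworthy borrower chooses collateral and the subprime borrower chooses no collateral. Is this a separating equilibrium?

No

If types separate, collateral earns payment 292 and no collateral earns 161.
Creditworthy: collateral gives 292 − 167 = 125; no collateral gives 161 − 0 = 161. Would deviate. ✗
Subprime: no collateral gives 161 − 0 = 161; collateral gives 292 − 197 = 95. No deviation. ✓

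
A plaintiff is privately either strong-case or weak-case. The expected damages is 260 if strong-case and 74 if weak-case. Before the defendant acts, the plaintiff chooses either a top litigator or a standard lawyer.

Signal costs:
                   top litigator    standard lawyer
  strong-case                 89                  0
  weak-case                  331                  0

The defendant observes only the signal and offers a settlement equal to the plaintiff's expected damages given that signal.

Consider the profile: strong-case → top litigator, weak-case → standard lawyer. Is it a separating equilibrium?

Yes

If types separate, top litigator earns payment 260 and standard lawyer earns 74.
Strong-case: top litigator gives 260 − 89 = 171; standard lawyer gives 74 − 0 = 74. No deviation. ✓
Weak-case: standard lawyer gives 74 − 0 = 74; top litigator gives 260 − 331 = -71. No deviation. ✓
Neither type gains from mimicking the other.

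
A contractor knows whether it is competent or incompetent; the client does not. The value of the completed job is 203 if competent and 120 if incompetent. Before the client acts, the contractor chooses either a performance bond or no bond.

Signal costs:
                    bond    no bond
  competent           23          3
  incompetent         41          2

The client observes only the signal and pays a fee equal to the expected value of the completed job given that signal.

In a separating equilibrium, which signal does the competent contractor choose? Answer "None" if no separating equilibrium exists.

None

Try competent → bond, incompetent → no bond:
  If types separate, bond earns payment 203 and no bond earns 120.
  Competent: bond gives 203 − 23 = 180; no bond gives 120 − 3 = 117. No deviation. ✓
  Incompetent: no bond gives 120 − 2 = 118; bond gives 203 − 41 = 162. Would deviate. ✗
Try competent → no bond, incompetent → bond:
  If types separate, no bond earns payment 203 and bond earns 120.
  Competent: no bond gives 203 − 3 = 200; bond gives 120 − 23 = 97. No deviation. ✓
  Incompetent: bond gives 120 − 41 = 79; no bond gives 203 − 2 = 201. Would deviate. ✗
Neither assignment is incentive-compatible.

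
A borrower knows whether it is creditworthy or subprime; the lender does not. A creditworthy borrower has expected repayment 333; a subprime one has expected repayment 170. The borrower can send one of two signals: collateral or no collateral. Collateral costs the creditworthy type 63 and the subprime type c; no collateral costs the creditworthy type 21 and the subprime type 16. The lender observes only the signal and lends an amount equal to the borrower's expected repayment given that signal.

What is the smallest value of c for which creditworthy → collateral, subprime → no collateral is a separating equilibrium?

179

Under separation: collateral → creditworthy (pays 333); no collateral → subprime (pays 170).
Creditworthy: 333 − 63 = 270 ≥ 170 − 21 = 149. Holds regardless of c. ✓
Subprime: 170 − 16 ≥ 333 − c, so c ≥ 333 − 154 = 179.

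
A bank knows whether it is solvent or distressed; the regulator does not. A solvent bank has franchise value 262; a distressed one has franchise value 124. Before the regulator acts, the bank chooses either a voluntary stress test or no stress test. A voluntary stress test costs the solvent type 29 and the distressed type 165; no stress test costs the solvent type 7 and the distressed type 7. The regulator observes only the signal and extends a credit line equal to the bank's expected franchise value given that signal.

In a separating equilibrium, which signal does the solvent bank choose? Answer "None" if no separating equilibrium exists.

Try solvent → stress test, distressed → no stress test:
  If types separate, stress test earns payment 262 and no stress test earns 124.
  Solvent: stress test gives 262 − 29 = 233; no stress test gives 124 − 7 = 117. No deviation. ✓
  Distressed: no stress test gives 124 − 7 = 117; stress test gives 262 − 165 = 97. No deviation. ✓
Both hold — the solvent type sends stress test.

stress test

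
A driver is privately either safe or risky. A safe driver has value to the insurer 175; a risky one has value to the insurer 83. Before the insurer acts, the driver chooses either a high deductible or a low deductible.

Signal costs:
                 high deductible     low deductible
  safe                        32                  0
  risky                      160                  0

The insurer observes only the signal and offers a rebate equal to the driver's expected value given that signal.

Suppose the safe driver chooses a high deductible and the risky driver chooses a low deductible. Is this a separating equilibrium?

Yes

If types separate, high deductible earns payment 175 and low deductible earns 83.
Safe: high deductible gives 175 − 32 = 143; low deductible gives 83 − 0 = 83. No deviation. ✓
Risky: low deductible gives 83 − 0 = 83; high deductible gives 175 − 160 = 15. No deviation. ✓
Neither type gains from mimicking the other.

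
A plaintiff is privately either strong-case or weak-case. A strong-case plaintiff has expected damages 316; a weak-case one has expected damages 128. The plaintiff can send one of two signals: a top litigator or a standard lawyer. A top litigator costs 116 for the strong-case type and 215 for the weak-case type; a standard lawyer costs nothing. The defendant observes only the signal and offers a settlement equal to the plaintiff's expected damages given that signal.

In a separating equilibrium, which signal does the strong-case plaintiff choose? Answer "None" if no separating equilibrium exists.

Try strong-case → top litigator, weak-case → standard lawyer:
  If types separate, top litigator earns payment 316 and standard lawyer earns 128.
  Strong-case: top litigator gives 316 − 116 = 200; standard lawyer gives 128 − 0 = 128. No deviation. ✓
  Weak-case: standard lawyer gives 128 − 0 = 128; top litigator gives 316 − 215 = 101. No deviation. ✓
Both hold — the strong-case type sends top litigator.

top litigator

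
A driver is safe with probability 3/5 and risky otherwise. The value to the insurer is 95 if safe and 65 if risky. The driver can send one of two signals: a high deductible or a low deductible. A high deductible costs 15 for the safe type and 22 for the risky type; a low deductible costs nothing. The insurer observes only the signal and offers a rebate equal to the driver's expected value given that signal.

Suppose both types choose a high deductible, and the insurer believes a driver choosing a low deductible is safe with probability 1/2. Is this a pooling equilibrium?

No

On the equilibrium path (high deductible) the insurer holds the prior 3/5 and pays 3/5·95 + 2/5·65 = 83. Off-path (low deductible) belief 1/2 gives 1/2·95 + 1/2·65 = 80.
Safe: high deductible gives 83 − 15 = 68; low deductible gives 80 − 0 = 80. Deviates. ✗
Risky: high deductible gives 83 − 22 = 61; low deductible gives 80 − 0 = 80. Deviates. ✗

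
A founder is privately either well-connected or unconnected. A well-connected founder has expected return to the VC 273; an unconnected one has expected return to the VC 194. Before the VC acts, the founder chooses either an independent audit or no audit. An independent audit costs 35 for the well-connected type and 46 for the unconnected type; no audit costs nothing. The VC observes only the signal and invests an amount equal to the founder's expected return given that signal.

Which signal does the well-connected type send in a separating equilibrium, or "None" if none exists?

None

Try well-connected → audit, unconnected → no audit:
  If types separate, audit earns payment 273 and no audit earns 194.
  Well-connected: audit gives 273 − 35 = 238; no audit gives 194 − 0 = 194. No deviation. ✓
  Unconnected: no audit gives 194 − 0 = 194; audit gives 273 − 46 = 227. Would deviate. ✗
Try well-connected → no audit, unconnected → audit:
  If types separate, no audit earns payment 273 and audit earns 194.
  Well-connected: no audit gives 273 − 0 = 273; audit gives 194 − 35 = 159. No deviation. ✓
  Unconnected: audit gives 194 − 46 = 148; no audit gives 273 − 0 = 273. Would deviate. ✗
Neither assignment is incentive-compatible.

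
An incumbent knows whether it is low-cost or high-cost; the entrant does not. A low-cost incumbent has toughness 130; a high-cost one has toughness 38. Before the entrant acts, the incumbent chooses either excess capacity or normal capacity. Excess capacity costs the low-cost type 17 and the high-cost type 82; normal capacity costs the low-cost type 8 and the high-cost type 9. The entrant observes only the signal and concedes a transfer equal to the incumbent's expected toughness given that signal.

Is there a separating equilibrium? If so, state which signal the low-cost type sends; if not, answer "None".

None

Try low-cost → excess capacity, high-cost → normal capacity:
  Under separation the entrant infers type exactly: excess capacity → low-cost (pays 130), normal capacity → high-cost (pays 38).
  Low-cost: excess capacity gives 130 − 17 = 113; normal capacity gives 38 − 8 = 30. No deviation. ✓
  High-cost: normal capacity gives 38 − 9 = 29; excess capacity gives 130 − 82 = 48. Would deviate. ✗
Try low-cost → normal capacity, high-cost → excess capacity:
  Under separation the entrant infers type exactly: normal capacity → low-cost (pays 130), excess capacity → high-cost (pays 38).
  Low-cost: normal capacity gives 130 − 8 = 122; excess capacity gives 38 − 17 = 21. No deviation. ✓
  High-cost: excess capacity gives 38 − 82 = -44; normal capacity gives 130 − 9 = 121. Would deviate. ✗
Neither assignment is incentive-compatible.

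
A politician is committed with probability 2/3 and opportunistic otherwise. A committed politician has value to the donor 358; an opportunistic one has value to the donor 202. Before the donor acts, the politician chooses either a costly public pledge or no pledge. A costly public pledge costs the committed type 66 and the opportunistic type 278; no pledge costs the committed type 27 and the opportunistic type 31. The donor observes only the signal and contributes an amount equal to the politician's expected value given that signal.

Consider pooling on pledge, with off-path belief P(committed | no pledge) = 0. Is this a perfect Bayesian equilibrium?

No

On the equilibrium path (pledge) the donor holds the prior 2/3 and pays 2/3·358 + 1/3·202 = 306. Off-path (no pledge) belief 0 gives 0·358 + 1·202 = 202.
Committed: pledge gives 306 − 66 = 240; no pledge gives 202 − 27 = 175. Stays. ✓
Opportunistic: pledge gives 306 − 278 = 28; no pledge gives 202 − 31 = 171. Deviates. ✗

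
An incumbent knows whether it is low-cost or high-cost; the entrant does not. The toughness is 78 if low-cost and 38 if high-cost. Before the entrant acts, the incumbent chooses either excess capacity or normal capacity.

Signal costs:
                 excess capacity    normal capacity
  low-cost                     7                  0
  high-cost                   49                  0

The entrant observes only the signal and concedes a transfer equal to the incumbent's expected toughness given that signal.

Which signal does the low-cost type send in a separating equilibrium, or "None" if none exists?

excess capacity

Try low-cost → excess capacity, high-cost → normal capacity:
  Under separation the entrant infers type exactly: excess capacity → low-cost (pays 78), normal capacity → high-cost (pays 38).
  Low-cost: excess capacity gives 78 − 7 = 71; normal capacity gives 38 − 0 = 38. No deviation. ✓
  High-cost: normal capacity gives 38 − 0 = 38; excess capacity gives 78 − 49 = 29. No deviation. ✓
Both hold — the low-cost type sends excess capacity.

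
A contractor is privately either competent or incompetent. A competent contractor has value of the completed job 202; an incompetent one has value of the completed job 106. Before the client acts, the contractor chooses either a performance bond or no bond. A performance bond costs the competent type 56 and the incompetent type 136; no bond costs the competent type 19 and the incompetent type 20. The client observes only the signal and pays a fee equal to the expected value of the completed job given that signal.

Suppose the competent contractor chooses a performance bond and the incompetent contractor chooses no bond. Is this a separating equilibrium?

Under separation the client infers type exactly: bond → competent (pays 202), no bond → incompetent (pays 106).
Competent: bond gives 202 − 56 = 146; no bond gives 106 − 19 = 87. No deviation. ✓
Incompetent: no bond gives 106 − 20 = 86; bond gives 202 − 136 = 66. No deviation. ✓
Neither type gains from mimicking the other.

Yes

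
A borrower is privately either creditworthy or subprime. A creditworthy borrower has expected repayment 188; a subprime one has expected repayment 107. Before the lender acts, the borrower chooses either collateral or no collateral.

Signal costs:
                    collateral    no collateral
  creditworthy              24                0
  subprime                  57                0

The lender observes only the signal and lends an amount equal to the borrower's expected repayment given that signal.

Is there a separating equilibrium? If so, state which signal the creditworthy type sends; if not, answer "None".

Try creditworthy → collateral, subprime → no collateral:
  Under separation the lender infers type exactly: collateral → creditworthy (pays 188), no collateral → subprime (pays 107).
  Creditworthy: collateral gives 188 − 24 = 164; no collateral gives 107 − 0 = 107. No deviation. ✓
  Subprime: no collateral gives 107 − 0 = 107; collateral gives 188 − 57 = 131. Would deviate. ✗
Try creditworthy → no collateral, subprime → collateral:
  Under separation the lender infers type exactly: no collateral → creditworthy (pays 188), collateral → subprime (pays 107).
  Creditworthy: no collateral gives 188 − 0 = 188; collateral gives 107 − 24 = 83. No deviation. ✓
  Subprime: collateral gives 107 − 57 = 50; no collateral gives 188 − 0 = 188. Would deviate. ✗
Neither assignment is incentive-compatible.

None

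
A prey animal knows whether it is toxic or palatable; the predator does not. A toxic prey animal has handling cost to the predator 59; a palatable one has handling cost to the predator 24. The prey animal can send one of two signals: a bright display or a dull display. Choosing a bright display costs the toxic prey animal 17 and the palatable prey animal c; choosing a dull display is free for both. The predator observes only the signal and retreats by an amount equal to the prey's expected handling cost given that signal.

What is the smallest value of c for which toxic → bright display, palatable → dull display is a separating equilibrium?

35

Under separation: bright display → toxic (pays 59); dull display → palatable (pays 24).
Toxic: 59 − 17 = 42 ≥ 24 − 0 = 24. Holds regardless of c. ✓
Palatable: 24 − 0 ≥ 59 − c, so c ≥ 59 − 24 = 35.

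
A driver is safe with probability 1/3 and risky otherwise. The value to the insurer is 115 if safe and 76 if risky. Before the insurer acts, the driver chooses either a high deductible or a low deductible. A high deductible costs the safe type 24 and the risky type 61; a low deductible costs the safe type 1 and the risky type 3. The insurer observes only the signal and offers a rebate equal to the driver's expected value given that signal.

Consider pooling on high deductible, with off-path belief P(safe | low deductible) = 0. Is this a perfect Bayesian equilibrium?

On the equilibrium path (high deductible) the insurer holds the prior 1/3 and pays 1/3·115 + 2/3·76 = 89. Off-path (low deductible) belief 0 gives 0·115 + 1·76 = 76.
Safe: high deductible gives 89 − 24 = 65; low deductible gives 76 − 1 = 75. Deviates. ✗
Risky: high deductible gives 89 − 61 = 28; low deductible gives 76 − 3 = 73. Deviates. ✗

No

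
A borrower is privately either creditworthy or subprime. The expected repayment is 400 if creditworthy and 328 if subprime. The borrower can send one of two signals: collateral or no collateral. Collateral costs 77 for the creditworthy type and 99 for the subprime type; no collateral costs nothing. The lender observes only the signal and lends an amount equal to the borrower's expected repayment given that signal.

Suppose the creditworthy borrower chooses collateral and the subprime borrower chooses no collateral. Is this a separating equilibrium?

No

If types separate, collateral earns payment 400 and no collateral earns 328.
Creditworthy: collateral gives 400 − 77 = 323; no collateral gives 328 − 0 = 328. Would deviate. ✗
Subprime: no collateral gives 328 − 0 = 328; collateral gives 400 − 99 = 301. No deviation. ✓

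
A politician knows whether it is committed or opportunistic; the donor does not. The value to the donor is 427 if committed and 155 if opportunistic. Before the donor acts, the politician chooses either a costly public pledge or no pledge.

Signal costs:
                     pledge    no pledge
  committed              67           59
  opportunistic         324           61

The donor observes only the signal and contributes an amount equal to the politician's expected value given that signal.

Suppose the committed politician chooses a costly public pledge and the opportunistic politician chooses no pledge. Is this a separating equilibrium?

Under separation the donor infers type exactly: pledge → committed (pays 427), no pledge → opportunistic (pays 155).
Committed: pledge gives 427 − 67 = 360; no pledge gives 155 − 59 = 96. No deviation. ✓
Opportunistic: no pledge gives 155 − 61 = 94; pledge gives 427 − 324 = 103. Would deviate. ✗

No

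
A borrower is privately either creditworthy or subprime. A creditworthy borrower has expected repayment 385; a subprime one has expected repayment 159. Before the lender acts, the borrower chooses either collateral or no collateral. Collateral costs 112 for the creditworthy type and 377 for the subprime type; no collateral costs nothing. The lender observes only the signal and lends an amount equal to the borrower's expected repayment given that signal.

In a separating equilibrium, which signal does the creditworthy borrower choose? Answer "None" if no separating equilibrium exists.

collateral

Try creditworthy → collateral, subprime → no collateral:
  If types separate, collateral earns payment 385 and no collateral earns 159.
  Creditworthy: collateral gives 385 − 112 = 273; no collateral gives 159 − 0 = 159. No deviation. ✓
  Subprime: no collateral gives 159 − 0 = 159; collateral gives 385 − 377 = 8. No deviation. ✓
Both hold — the creditworthy type sends collateral.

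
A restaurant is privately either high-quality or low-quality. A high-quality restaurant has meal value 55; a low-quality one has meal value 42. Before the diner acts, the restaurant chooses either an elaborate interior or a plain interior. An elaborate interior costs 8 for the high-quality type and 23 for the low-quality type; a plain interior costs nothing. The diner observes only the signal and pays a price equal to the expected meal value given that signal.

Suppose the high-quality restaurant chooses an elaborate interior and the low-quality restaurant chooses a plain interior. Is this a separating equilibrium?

If types separate, elaborate interior earns payment 55 and plain interior earns 42.
High-quality: elaborate interior gives 55 − 8 = 47; plain interior gives 42 − 0 = 42. No deviation. ✓
Low-quality: plain interior gives 42 − 0 = 42; elaborate interior gives 55 − 23 = 32. No deviation. ✓
Neither type gains from mimicking the other.

Yes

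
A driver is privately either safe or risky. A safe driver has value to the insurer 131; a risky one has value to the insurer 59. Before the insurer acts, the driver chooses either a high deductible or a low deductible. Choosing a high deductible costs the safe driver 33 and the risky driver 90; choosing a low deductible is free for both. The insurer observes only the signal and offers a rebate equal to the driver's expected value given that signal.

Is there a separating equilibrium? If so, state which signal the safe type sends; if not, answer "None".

Try safe → high deductible, risky → low deductible:
  If types separate, high deductible earns payment 131 and low deductible earns 59.
  Safe: high deductible gives 131 − 33 = 98; low deductible gives 59 − 0 = 59. No deviation. ✓
  Risky: low deductible gives 59 − 0 = 59; high deductible gives 131 − 90 = 41. No deviation. ✓
Both hold — the safe type sends high deductible.

high deductible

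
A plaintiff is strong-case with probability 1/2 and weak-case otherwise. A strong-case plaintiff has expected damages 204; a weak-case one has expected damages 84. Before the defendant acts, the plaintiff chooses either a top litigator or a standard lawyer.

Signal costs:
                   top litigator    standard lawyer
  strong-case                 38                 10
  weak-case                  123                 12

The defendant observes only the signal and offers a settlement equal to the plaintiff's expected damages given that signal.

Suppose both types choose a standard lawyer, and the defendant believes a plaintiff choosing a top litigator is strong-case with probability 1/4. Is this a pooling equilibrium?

At the pooled signal (standard lawyer) the defendant holds the prior 1/2 and pays 1/2·204 + 1/2·84 = 144. Off-path (top litigator) belief 1/4 gives 1/4·204 + 3/4·84 = 114.
Strong-case: standard lawyer gives 144 − 10 = 134; top litigator gives 114 − 38 = 76. Stays. ✓
Weak-case: standard lawyer gives 144 − 12 = 132; top litigator gives 114 − 123 = -9. Stays. ✓

Yes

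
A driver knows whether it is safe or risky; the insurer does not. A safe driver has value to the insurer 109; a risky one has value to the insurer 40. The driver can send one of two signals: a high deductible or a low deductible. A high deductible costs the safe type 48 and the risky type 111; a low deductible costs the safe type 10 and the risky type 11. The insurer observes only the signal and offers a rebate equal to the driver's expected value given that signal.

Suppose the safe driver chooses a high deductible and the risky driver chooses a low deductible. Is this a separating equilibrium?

Under separation the insurer infers type exactly: high deductible → safe (pays 109), low deductible → risky (pays 40).
Safe: high deductible gives 109 − 48 = 61; low deductible gives 40 − 10 = 30. No deviation. ✓
Risky: low deductible gives 40 − 11 = 29; high deductible gives 109 − 111 = -2. No deviation. ✓
Neither type gains from mimicking the other.

Yes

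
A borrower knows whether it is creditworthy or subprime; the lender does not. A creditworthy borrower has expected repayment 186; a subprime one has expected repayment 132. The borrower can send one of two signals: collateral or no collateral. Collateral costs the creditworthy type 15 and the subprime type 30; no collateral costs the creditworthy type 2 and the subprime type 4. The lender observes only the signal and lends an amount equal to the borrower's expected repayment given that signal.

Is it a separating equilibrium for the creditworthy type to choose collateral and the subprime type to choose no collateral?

No

If types separate, collateral earns payment 186 and no collateral earns 132.
Creditworthy: collateral gives 186 − 15 = 171; no collateral gives 132 − 2 = 130. No deviation. ✓
Subprime: no collateral gives 132 − 4 = 128; collateral gives 186 − 30 = 156. Would deviate. ✗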